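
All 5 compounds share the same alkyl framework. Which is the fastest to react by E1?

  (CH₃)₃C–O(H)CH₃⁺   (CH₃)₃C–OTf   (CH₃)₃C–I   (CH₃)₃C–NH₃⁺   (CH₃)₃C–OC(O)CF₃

With the same alkyl group throughout, only the leaving group differentiates the rates.
A good leaving group is a weak base: the lower the pKₐ of its conjugate acid, the more readily it departs.
(CH₃)₃C–OTf loses OTf⁻: pKₐ(CF₃SO₃H (triflic acid)) ≈ -14
(CH₃)₃C–I loses I⁻: pKₐ(HI) ≈ -10
(CH₃)₃C–O(H)CH₃⁺ loses R'OH: pKₐ(R'OH₂⁺) ≈ -2.4
(CH₃)₃C–OC(O)CF₃ loses CF₃COO⁻: pKₐ(CF₃COOH) ≈ 0.2
(CH₃)₃C–NH₃⁺ loses NH₃: pKₐ(NH₄⁺) ≈ 9.2

(CH₃)₃C–OTf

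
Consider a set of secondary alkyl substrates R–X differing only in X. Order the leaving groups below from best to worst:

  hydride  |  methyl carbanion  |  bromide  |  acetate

Leaving-group ability tracks the stability of the departed species; conjugate-acid pKₐ is the usual yardstick (lower pKₐ → better LG).
bromide: pKₐ(HBr) ≈ -9
acetate: pKₐ(CH₃COOH) ≈ 4.8 — resonance-stabilised but still a weak base
hydride: pKₐ(H₂) ≈ 36 — extremely strong base; leaves only in special hydride-transfer contexts
methyl carbanion: pKₐ(CH₄) ≈ 48 — unstabilised carbanion; the worst conceivable leaving group

bromide > acetate > hydride > methyl carbanion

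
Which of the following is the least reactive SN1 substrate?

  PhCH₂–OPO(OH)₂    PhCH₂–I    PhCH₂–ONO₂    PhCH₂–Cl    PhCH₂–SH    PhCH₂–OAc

PhCH₂–SH

With the same alkyl group throughout, only the leaving group differentiates the rates.
The more stable X⁻ (or X) is on its own — i.e. the weaker a base it is — the better a leaving group it makes.
PhCH₂–I loses I⁻: pKₐ(HI) ≈ -10
PhCH₂–Cl loses Cl⁻: pKₐ(HCl) ≈ -7
PhCH₂–ONO₂ loses NO₃⁻: pKₐ(HNO₃) ≈ -1.3
PhCH₂–OPO(OH)₂ loses H₂PO₄⁻: pKₐ(H₃PO₄) ≈ 2.1
PhCH₂–OAc loses AcO⁻: pKₐ(CH₃COOH) ≈ 4.8
PhCH₂–SH loses HS⁻: pKₐ(H₂S) ≈ 7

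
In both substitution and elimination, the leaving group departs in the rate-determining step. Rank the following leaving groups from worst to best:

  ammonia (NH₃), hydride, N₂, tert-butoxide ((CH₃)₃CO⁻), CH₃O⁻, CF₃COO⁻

Leaving-group ability tracks the stability of the departed species; conjugate-acid pKₐ is the usual yardstick (lower pKₐ → better LG).
N₂: no meaningful conjugate acid; N₂ departs as an exceptionally stable neutral molecule
CF₃COO⁻: pKₐ(CF₃COOH) ≈ 0.2
ammonia (NH₃): pKₐ(NH₄⁺) ≈ 9.2
CH₃O⁻: pKₐ(CH₃OH) ≈ 15.5
tert-butoxide ((CH₃)₃CO⁻): pKₐ(t-BuOH) ≈ 18
hydride: pKₐ(H₂) ≈ 36
Reversing gives the worst-to-best order requested.

hydride < tert-butoxide ((CH₃)₃CO⁻) < CH₃O⁻ < ammonia (NH₃) < CF₃COO⁻ < N₂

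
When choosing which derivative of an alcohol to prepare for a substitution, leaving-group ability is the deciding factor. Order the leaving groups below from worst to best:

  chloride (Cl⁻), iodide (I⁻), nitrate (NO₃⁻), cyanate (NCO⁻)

iodide (I⁻): pKₐ(HI) ≈ -10
chloride (Cl⁻): pKₐ(HCl) ≈ -7
nitrate (NO₃⁻): pKₐ(HNO₃) ≈ -1.3
cyanate (NCO⁻): pKₐ(HOCN) ≈ 3.5
The question asks for worst first, so the sequence is read in increasing leaving-group ability.

cyanate (NCO⁻) < nitrate (NO₃⁻) < chloride (Cl⁻) < iodide (I⁻)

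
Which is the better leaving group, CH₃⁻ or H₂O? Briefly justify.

H₂O is the better leaving group.
pKₐ(H₃O⁺) ≈ -1.7 versus pKₐ(CH₄) ≈ 48: H₂O is the much weaker base.
Neutral; leaves from a protonated alcohol (R–OH₂⁺).

H₂O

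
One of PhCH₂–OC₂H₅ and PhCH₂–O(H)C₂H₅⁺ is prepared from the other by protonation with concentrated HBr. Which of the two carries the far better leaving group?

PhCH₂–O(H)C₂H₅⁺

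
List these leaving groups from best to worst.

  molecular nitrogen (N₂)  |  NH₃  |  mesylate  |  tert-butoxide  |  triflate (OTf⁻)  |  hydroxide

Leaving-group ability tracks the stability of the departed species; conjugate-acid pKₐ is the usual yardstick (lower pKₐ → better LG).
molecular nitrogen (N₂): no meaningful conjugate acid; N₂ departs as an exceptionally stable neutral molecule
triflate (OTf⁻): pKₐ(CF₃SO₃H (triflic acid)) ≈ -14
mesylate: pKₐ(CH₃SO₃H (MsOH)) ≈ -1.9 — resonance-delocalised alkanesulfonate
NH₃: pKₐ(NH₄⁺) ≈ 9.2 — neutral but moderately basic; leaves from R–NH₃⁺
hydroxide: pKₐ(H₂O) ≈ 15.7 — strong base; essentially never leaves without prior activation
tert-butoxide: pKₐ(t-BuOH) ≈ 18 — bulky, strongly basic alkoxide

molecular nitrogen (N₂) > triflate (OTf⁻) > mesylate > NH₃ > hydroxide > tert-butoxide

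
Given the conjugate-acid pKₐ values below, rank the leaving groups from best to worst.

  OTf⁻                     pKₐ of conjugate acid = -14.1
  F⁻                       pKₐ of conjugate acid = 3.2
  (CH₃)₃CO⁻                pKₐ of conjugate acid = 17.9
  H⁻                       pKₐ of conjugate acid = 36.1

Lower conjugate-acid pKₐ ⇒ weaker base ⇒ better leaving group.
Sorting by the given values: OTf⁻ (-14.1), F⁻ (3.2), (CH₃)₃CO⁻ (17.9), H⁻ (36.1).

OTf⁻ > F⁻ > (CH₃)₃CO⁻ > H⁻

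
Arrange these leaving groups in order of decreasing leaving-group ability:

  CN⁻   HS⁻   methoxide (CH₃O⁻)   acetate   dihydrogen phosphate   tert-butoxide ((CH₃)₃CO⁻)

dihydrogen phosphate > acetate > HS⁻ > CN⁻ > methoxide (CH₃O⁻) > tert-butoxide ((CH₃)₃CO⁻)

dihydrogen phosphate: pKₐ(H₃PO₄) ≈ 2.1
acetate: pKₐ(CH₃COOH) ≈ 4.8
HS⁻: pKₐ(H₂S) ≈ 7 — larger and more polarisable than the oxygen analogue
CN⁻: pKₐ(HCN) ≈ 9.2
methoxide (CH₃O⁻): pKₐ(CH₃OH) ≈ 15.5 — strong base; alkoxides do not leave unassisted
tert-butoxide ((CH₃)₃CO⁻): pKₐ(t-BuOH) ≈ 18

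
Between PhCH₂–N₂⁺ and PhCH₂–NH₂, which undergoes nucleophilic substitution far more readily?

From PhCH₂–NH₂ the departing group would be NH₂⁻ (pKₐ(NH₃) ≈ 38). Extremely strong base; never a leaving group.
From PhCH₂–N₂⁺ the leaving group is N₂ (no meaningful conjugate acid; N₂ departs as an exceptionally stable neutral molecule).
(In practice PhCH₂–N₂⁺ is made from PhCH₂–NH₂ by diazotisation (NaNO₂ / HCl, 0 °C), generating a diazonium salt that expels N₂.)

PhCH₂–N₂⁺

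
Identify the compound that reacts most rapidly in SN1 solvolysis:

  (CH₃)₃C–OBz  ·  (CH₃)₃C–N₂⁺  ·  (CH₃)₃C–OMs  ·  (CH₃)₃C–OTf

(CH₃)₃C–N₂⁺

The skeletons are identical, so relative rate is governed entirely by leaving-group ability.
A good leaving group is a weak base: the lower the pKₐ of its conjugate acid, the more readily it departs.
(CH₃)₃C–N₂⁺ loses N₂: no meaningful conjugate acid; N₂ departs as an exceptionally stable neutral molecule
(CH₃)₃C–OTf loses OTf⁻: pKₐ(CF₃SO₃H (triflic acid)) ≈ -14
(CH₃)₃C–OMs loses OMs⁻: pKₐ(CH₃SO₃H (MsOH)) ≈ -1.9
(CH₃)₃C–OBz loses PhCOO⁻: pKₐ(C₆H₅COOH) ≈ 4.2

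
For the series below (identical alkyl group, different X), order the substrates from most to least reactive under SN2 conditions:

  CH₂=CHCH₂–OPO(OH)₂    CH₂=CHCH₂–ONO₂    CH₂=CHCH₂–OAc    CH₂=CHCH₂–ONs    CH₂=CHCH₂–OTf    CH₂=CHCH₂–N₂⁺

With the same alkyl group throughout, only the leaving group differentiates the rates.
A good leaving group is a weak base: the lower the pKₐ of its conjugate acid, the more readily it departs.
CH₂=CHCH₂–N₂⁺ loses N₂: no meaningful conjugate acid; N₂ departs as an exceptionally stable neutral molecule
CH₂=CHCH₂–OTf loses OTf⁻: pKₐ(CF₃SO₃H (triflic acid)) ≈ -14
CH₂=CHCH₂–ONs loses ONs⁻: pKₐ(p-O₂NC₆H₄SO₃H) ≈ -3.5
CH₂=CHCH₂–ONO₂ loses NO₃⁻: pKₐ(HNO₃) ≈ -1.3
CH₂=CHCH₂–OPO(OH)₂ loses H₂PO₄⁻: pKₐ(H₃PO₄) ≈ 2.1
CH₂=CHCH₂–OAc loses AcO⁻: pKₐ(CH₃COOH) ≈ 4.8

CH₂=CHCH₂–N₂⁺ > CH₂=CHCH₂–OTf > CH₂=CHCH₂–ONs > CH₂=CHCH₂–ONO₂ > CH₂=CHCH₂–OPO(OH)₂ > CH₂=CHCH₂–OAc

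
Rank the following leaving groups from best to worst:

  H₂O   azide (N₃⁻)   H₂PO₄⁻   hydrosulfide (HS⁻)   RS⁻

H₂O > H₂PO₄⁻ > azide (N₃⁻) > hydrosulfide (HS⁻) > RS⁻

H₂O: pKₐ(H₃O⁺) ≈ -1.7 — neutral; leaves from a protonated alcohol (R–OH₂⁺)
H₂PO₄⁻: pKₐ(H₃PO₄) ≈ 2.1 — moderate base; biological leaving group after further activation
azide (N₃⁻): pKₐ(HN₃) ≈ 4.7
hydrosulfide (HS⁻): pKₐ(H₂S) ≈ 7 — larger and more polarisable than the oxygen analogue
RS⁻: pKₐ(RSH (a thiol)) ≈ 10.5 — moderately basic; rarely leaves without activation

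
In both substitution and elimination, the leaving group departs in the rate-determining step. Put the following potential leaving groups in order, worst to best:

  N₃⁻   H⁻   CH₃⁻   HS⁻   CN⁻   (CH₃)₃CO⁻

Leaving-group ability tracks the stability of the departed species; conjugate-acid pKₐ is the usual yardstick (lower pKₐ → better LG).
N₃⁻: pKₐ(HN₃) ≈ 4.7
HS⁻: pKₐ(H₂S) ≈ 7
CN⁻: pKₐ(HCN) ≈ 9.2
(CH₃)₃CO⁻: pKₐ(t-BuOH) ≈ 18
H⁻: pKₐ(H₂) ≈ 36
CH₃⁻: pKₐ(CH₄) ≈ 48
Reversing gives the worst-to-best order requested.

CH₃⁻ < H⁻ < (CH₃)₃CO⁻ < CN⁻ < HS⁻ < N₃⁻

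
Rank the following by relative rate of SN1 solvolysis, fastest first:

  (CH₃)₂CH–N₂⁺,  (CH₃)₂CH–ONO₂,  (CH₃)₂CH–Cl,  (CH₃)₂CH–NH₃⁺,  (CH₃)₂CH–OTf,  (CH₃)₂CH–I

(CH₃)₂CH–N₂⁺ > (CH₃)₂CH–OTf > (CH₃)₂CH–I > (CH₃)₂CH–Cl > (CH₃)₂CH–ONO₂ > (CH₃)₂CH–NH₃⁺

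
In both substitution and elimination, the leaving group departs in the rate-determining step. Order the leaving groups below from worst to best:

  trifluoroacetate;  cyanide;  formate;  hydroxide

hydroxide < cyanide < formate < trifluoroacetate

trifluoroacetate: pKₐ(CF₃COOH) ≈ 0.2
formate: pKₐ(HCOOH) ≈ 3.8
cyanide: pKₐ(HCN) ≈ 9.2
hydroxide: pKₐ(H₂O) ≈ 15.7
Reversing gives the worst-to-best order requested.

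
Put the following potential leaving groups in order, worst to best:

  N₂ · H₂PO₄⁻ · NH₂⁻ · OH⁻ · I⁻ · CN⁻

Rank by basicity of the departing species: weakest base leaves most easily.
N₂: no meaningful conjugate acid; N₂ departs as an exceptionally stable neutral molecule
I⁻: pKₐ(HI) ≈ -10
H₂PO₄⁻: pKₐ(H₃PO₄) ≈ 2.1
CN⁻: pKₐ(HCN) ≈ 9.2
OH⁻: pKₐ(H₂O) ≈ 15.7
NH₂⁻: pKₐ(NH₃) ≈ 38
The question asks for worst first, so the sequence is read in increasing leaving-group ability.

NH₂⁻ < OH⁻ < CN⁻ < H₂PO₄⁻ < I⁻ < N₂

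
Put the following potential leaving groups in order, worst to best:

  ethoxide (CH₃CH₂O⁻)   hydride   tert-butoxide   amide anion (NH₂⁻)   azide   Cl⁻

Cl⁻: pKₐ(HCl) ≈ -7
azide: pKₐ(HN₃) ≈ 4.7
ethoxide (CH₃CH₂O⁻): pKₐ(CH₃CH₂OH) ≈ 16
tert-butoxide: pKₐ(t-BuOH) ≈ 18
hydride: pKₐ(H₂) ≈ 36
amide anion (NH₂⁻): pKₐ(NH₃) ≈ 38
Reversing gives the worst-to-best order requested.

amide anion (NH₂⁻) < hydride < tert-butoxide < ethoxide (CH₃CH₂O⁻) < azide < Cl⁻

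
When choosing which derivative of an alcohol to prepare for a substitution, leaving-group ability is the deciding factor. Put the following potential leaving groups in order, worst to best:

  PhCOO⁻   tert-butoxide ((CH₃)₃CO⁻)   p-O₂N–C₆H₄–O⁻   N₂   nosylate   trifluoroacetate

tert-butoxide ((CH₃)₃CO⁻) < p-O₂N–C₆H₄–O⁻ < PhCOO⁻ < trifluoroacetate < nosylate < N₂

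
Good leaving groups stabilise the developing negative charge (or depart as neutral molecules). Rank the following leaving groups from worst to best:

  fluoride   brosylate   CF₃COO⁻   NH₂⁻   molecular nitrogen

NH₂⁻ < fluoride < CF₃COO⁻ < brosylate < molecular nitrogen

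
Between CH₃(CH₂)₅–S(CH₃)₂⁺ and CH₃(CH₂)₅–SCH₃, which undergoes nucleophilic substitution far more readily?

From CH₃(CH₂)₅–SCH₃ the departing group would be RS⁻ (pKₐ(RSH (a thiol)) ≈ 10.5). Moderately basic; rarely leaves without activation.
From CH₃(CH₂)₅–S(CH₃)₂⁺ the leaving group is SR'₂ (pKₐ(R'₂SH⁺) ≈ -7). Neutral; leaves from a sulfonium salt (R–SR'₂⁺).
(In practice CH₃(CH₂)₅–S(CH₃)₂⁺ is made from CH₃(CH₂)₅–SCH₃ by S-methylation with CH₃I, allowing neutral dimethyl sulfide, rather than methanethiolate, to depart.)

CH₃(CH₂)₅–S(CH₃)₂⁺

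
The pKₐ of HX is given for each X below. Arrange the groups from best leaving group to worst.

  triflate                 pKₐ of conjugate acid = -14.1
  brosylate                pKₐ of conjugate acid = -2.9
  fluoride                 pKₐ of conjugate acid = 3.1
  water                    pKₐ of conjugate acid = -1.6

Lower conjugate-acid pKₐ ⇒ weaker base ⇒ better leaving group.
Sorting by the given values: triflate (-14.1), brosylate (-2.9), water (-1.6), fluoride (3.1).

triflate > brosylate > water > fluoride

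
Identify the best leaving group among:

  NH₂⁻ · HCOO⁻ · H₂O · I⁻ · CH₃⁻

I⁻

The more stable X⁻ (or X) is on its own — i.e. the weaker a base it is — the better a leaving group it makes.
I⁻: pKₐ(HI) ≈ -10
H₂O: pKₐ(H₃O⁺) ≈ -1.7
HCOO⁻: pKₐ(HCOOH) ≈ 3.8
NH₂⁻: pKₐ(NH₃) ≈ 38
CH₃⁻: pKₐ(CH₄) ≈ 48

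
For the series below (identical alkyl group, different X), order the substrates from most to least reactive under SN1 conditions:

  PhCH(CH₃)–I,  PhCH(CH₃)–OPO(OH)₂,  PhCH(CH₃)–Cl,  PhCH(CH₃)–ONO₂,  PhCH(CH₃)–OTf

Identical carbon frameworks mean the comparison reduces to leaving-group quality.
A good leaving group is a weak base: the lower the pKₐ of its conjugate acid, the more readily it departs.
PhCH(CH₃)–OTf loses OTf⁻: pKₐ(CF₃SO₃H (triflic acid)) ≈ -14
PhCH(CH₃)–I loses I⁻: pKₐ(HI) ≈ -10
PhCH(CH₃)–Cl loses Cl⁻: pKₐ(HCl) ≈ -7
PhCH(CH₃)–ONO₂ loses NO₃⁻: pKₐ(HNO₃) ≈ -1.3
PhCH(CH₃)–OPO(OH)₂ loses H₂PO₄⁻: pKₐ(H₃PO₄) ≈ 2.1

PhCH(CH₃)–OTf > PhCH(CH₃)–I > PhCH(CH₃)–Cl > PhCH(CH₃)–ONO₂ > PhCH(CH₃)–OPO(OH)₂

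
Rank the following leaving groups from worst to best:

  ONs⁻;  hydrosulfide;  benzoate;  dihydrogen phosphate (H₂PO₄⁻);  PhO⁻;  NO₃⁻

ONs⁻: pKₐ(p-O₂NC₆H₄SO₃H) ≈ -3.5 — p-nitro group further stabilises the sulfonate
NO₃⁻: pKₐ(HNO₃) ≈ -1.3 — resonance-delocalised over three oxygens
dihydrogen phosphate (H₂PO₄⁻): pKₐ(H₃PO₄) ≈ 2.1 — moderate base; biological leaving group after further activation
benzoate: pKₐ(C₆H₅COOH) ≈ 4.2
hydrosulfide: pKₐ(H₂S) ≈ 7 — larger and more polarisable than the oxygen analogue
PhO⁻: pKₐ(C₆H₅OH (phenol)) ≈ 10
Listed from poorest to best leaving group as asked.

PhO⁻ < hydrosulfide < benzoate < dihydrogen phosphate (H₂PO₄⁻) < NO₃⁻ < ONs⁻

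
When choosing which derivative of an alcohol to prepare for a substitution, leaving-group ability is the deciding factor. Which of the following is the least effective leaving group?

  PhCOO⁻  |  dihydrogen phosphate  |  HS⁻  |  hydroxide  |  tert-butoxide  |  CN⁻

tert-butoxide

Leaving-group ability tracks the stability of the departed species; conjugate-acid pKₐ is the usual yardstick (lower pKₐ → better LG).
dihydrogen phosphate: pKₐ(H₃PO₄) ≈ 2.1
PhCOO⁻: pKₐ(C₆H₅COOH) ≈ 4.2
HS⁻: pKₐ(H₂S) ≈ 7
CN⁻: pKₐ(HCN) ≈ 9.2
hydroxide: pKₐ(H₂O) ≈ 15.7
tert-butoxide: pKₐ(t-BuOH) ≈ 18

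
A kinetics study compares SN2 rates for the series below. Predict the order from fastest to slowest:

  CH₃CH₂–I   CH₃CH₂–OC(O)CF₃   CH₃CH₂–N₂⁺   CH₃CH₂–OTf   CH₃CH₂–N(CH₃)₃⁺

Same R in every case — rank the leaving groups.
A good leaving group is a weak base: the lower the pKₐ of its conjugate acid, the more readily it departs.
CH₃CH₂–N₂⁺ loses N₂: no meaningful conjugate acid; N₂ departs as an exceptionally stable neutral molecule
CH₃CH₂–OTf loses OTf⁻: pKₐ(CF₃SO₃H (triflic acid)) ≈ -14
CH₃CH₂–I loses I⁻: pKₐ(HI) ≈ -10
CH₃CH₂–OC(O)CF₃ loses CF₃COO⁻: pKₐ(CF₃COOH) ≈ 0.2
CH₃CH₂–N(CH₃)₃⁺ loses NR'₃: pKₐ(R'₃NH⁺) ≈ 10.7

CH₃CH₂–N₂⁺ > CH₃CH₂–OTf > CH₃CH₂–I > CH₃CH₂–OC(O)CF₃ > CH₃CH₂–N(CH₃)₃⁺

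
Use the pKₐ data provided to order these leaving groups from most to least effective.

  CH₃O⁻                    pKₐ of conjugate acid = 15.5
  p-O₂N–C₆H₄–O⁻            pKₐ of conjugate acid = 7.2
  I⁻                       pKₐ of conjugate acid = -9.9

Lower conjugate-acid pKₐ ⇒ weaker base ⇒ better leaving group.
Sorting by the given values: I⁻ (-9.9), p-O₂N–C₆H₄–O⁻ (7.2), CH₃O⁻ (15.5).

I⁻ > p-O₂N–C₆H₄–O⁻ > CH₃O⁻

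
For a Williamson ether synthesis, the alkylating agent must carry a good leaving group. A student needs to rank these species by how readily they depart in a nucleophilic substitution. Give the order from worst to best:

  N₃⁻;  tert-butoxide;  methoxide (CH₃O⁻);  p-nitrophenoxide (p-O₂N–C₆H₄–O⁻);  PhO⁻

A good leaving group is a weak base: the lower the pKₐ of its conjugate acid, the more readily it departs.
N₃⁻: pKₐ(HN₃) ≈ 4.7 — linear, resonance-stabilised
p-nitrophenoxide (p-O₂N–C₆H₄–O⁻): pKₐ(p-nitrophenol) ≈ 7.2 — nitro group delocalises the charge; the classic chromogenic LG
PhO⁻: pKₐ(C₆H₅OH (phenol)) ≈ 10 — resonance into the ring helps, but still a poor LG
methoxide (CH₃O⁻): pKₐ(CH₃OH) ≈ 15.5 — strong base; alkoxides do not leave unassisted
tert-butoxide: pKₐ(t-BuOH) ≈ 18 — bulky, strongly basic alkoxide
The question asks for worst first, so the sequence is read in increasing leaving-group ability.

tert-butoxide < methoxide (CH₃O⁻) < PhO⁻ < p-nitrophenoxide (p-O₂N–C₆H₄–O⁻) < N₃⁻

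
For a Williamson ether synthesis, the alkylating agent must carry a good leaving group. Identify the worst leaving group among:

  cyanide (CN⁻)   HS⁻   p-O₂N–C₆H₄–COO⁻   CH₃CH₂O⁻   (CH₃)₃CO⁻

Leaving-group ability tracks the stability of the departed species; conjugate-acid pKₐ is the usual yardstick (lower pKₐ → better LG).
p-O₂N–C₆H₄–COO⁻: pKₐ(p-nitrobenzoic acid) ≈ 3.4
HS⁻: pKₐ(H₂S) ≈ 7
cyanide (CN⁻): pKₐ(HCN) ≈ 9.2
CH₃CH₂O⁻: pKₐ(CH₃CH₂OH) ≈ 16
(CH₃)₃CO⁻: pKₐ(t-BuOH) ≈ 18

(CH₃)₃CO⁻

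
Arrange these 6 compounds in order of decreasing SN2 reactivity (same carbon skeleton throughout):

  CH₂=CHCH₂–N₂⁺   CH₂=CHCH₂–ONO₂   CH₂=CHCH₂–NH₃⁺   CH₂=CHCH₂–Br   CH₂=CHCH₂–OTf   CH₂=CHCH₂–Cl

Same R in every case — rank the leaving groups.
The more stable X⁻ (or X) is on its own — i.e. the weaker a base it is — the better a leaving group it makes.
CH₂=CHCH₂–N₂⁺ loses N₂: no meaningful conjugate acid; N₂ departs as an exceptionally stable neutral molecule
CH₂=CHCH₂–OTf loses OTf⁻: pKₐ(CF₃SO₃H (triflic acid)) ≈ -14
CH₂=CHCH₂–Br loses Br⁻: pKₐ(HBr) ≈ -9
CH₂=CHCH₂–Cl loses Cl⁻: pKₐ(HCl) ≈ -7
CH₂=CHCH₂–ONO₂ loses NO₃⁻: pKₐ(HNO₃) ≈ -1.3
CH₂=CHCH₂–NH₃⁺ loses NH₃: pKₐ(NH₄⁺) ≈ 9.2

CH₂=CHCH₂–N₂⁺ > CH₂=CHCH₂–OTf > CH₂=CHCH₂–Br > CH₂=CHCH₂–Cl > CH₂=CHCH₂–ONO₂ > CH₂=CHCH₂–NH₃⁺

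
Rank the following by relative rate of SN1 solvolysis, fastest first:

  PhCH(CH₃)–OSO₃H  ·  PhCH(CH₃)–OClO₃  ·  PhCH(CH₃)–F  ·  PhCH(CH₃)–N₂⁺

PhCH(CH₃)–N₂⁺ > PhCH(CH₃)–OClO₃ > PhCH(CH₃)–OSO₃H > PhCH(CH₃)–F

The skeletons are identical, so relative rate is governed entirely by leaving-group ability.
Rank by basicity of the departing species: weakest base leaves most easily.
PhCH(CH₃)–N₂⁺ loses N₂: no meaningful conjugate acid; N₂ departs as an exceptionally stable neutral molecule
PhCH(CH₃)–OClO₃ loses ClO₄⁻: pKₐ(HClO₄) ≈ -10
PhCH(CH₃)–OSO₃H loses HSO₄⁻: pKₐ(H₂SO₄) ≈ -3
PhCH(CH₃)–F loses F⁻: pKₐ(HF) ≈ 3.2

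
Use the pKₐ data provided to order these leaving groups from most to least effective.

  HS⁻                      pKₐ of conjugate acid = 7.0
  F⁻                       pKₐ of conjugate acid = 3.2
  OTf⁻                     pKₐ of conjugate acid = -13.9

Lower conjugate-acid pKₐ ⇒ weaker base ⇒ better leaving group.
Sorting by the given values: OTf⁻ (-13.9), F⁻ (3.2), HS⁻ (7.0).

OTf⁻ > F⁻ > HS⁻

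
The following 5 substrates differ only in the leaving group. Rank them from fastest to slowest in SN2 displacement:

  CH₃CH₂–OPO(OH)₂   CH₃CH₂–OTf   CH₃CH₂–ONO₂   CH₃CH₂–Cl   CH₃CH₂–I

Same R in every case — rank the leaving groups.
Leaving-group ability tracks the stability of the departed species; conjugate-acid pKₐ is the usual yardstick (lower pKₐ → better LG).
CH₃CH₂–OTf loses OTf⁻: pKₐ(CF₃SO₃H (triflic acid)) ≈ -14
CH₃CH₂–I loses I⁻: pKₐ(HI) ≈ -10
CH₃CH₂–Cl loses Cl⁻: pKₐ(HCl) ≈ -7
CH₃CH₂–ONO₂ loses NO₃⁻: pKₐ(HNO₃) ≈ -1.3
CH₃CH₂–OPO(OH)₂ loses H₂PO₄⁻: pKₐ(H₃PO₄) ≈ 2.1

CH₃CH₂–OTf > CH₃CH₂–I > CH₃CH₂–Cl > CH₃CH₂–ONO₂ > CH₃CH₂–OPO(OH)₂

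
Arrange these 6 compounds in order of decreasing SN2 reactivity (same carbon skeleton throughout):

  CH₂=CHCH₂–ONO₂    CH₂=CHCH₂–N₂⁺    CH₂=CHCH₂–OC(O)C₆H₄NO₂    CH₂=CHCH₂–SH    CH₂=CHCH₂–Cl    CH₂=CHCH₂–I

With the same alkyl group throughout, only the leaving group differentiates the rates.
The more stable X⁻ (or X) is on its own — i.e. the weaker a base it is — the better a leaving group it makes.
CH₂=CHCH₂–N₂⁺ loses N₂: no meaningful conjugate acid; N₂ departs as an exceptionally stable neutral molecule
CH₂=CHCH₂–I loses I⁻: pKₐ(HI) ≈ -10
CH₂=CHCH₂–Cl loses Cl⁻: pKₐ(HCl) ≈ -7
CH₂=CHCH₂–ONO₂ loses NO₃⁻: pKₐ(HNO₃) ≈ -1.3
CH₂=CHCH₂–OC(O)C₆H₄NO₂ loses p-O₂N–C₆H₄–COO⁻: pKₐ(p-nitrobenzoic acid) ≈ 3.4
CH₂=CHCH₂–SH loses HS⁻: pKₐ(H₂S) ≈ 7

CH₂=CHCH₂–N₂⁺ > CH₂=CHCH₂–I > CH₂=CHCH₂–Cl > CH₂=CHCH₂–ONO₂ > CH₂=CHCH₂–OC(O)C₆H₄NO₂ > CH₂=CHCH₂–SH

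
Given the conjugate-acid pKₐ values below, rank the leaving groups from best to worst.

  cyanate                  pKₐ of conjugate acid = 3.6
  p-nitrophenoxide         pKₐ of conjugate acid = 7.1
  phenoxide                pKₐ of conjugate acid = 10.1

cyanate > p-nitrophenoxide > phenoxide

Lower conjugate-acid pKₐ ⇒ weaker base ⇒ better leaving group.
Sorting by the given values: cyanate (3.6), p-nitrophenoxide (7.1), phenoxide (10.1).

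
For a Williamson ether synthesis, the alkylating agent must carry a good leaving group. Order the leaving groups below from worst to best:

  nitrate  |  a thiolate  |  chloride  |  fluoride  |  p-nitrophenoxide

Leaving-group ability tracks the stability of the departed species; conjugate-acid pKₐ is the usual yardstick (lower pKₐ → better LG).
chloride: pKₐ(HCl) ≈ -7 — moderately weak base
nitrate: pKₐ(HNO₃) ≈ -1.3 — resonance-delocalised over three oxygens
fluoride: pKₐ(HF) ≈ 3.2 — small and strongly basic; the poor halide leaving group
p-nitrophenoxide: pKₐ(p-nitrophenol) ≈ 7.2 — nitro group delocalises the charge; the classic chromogenic LG
a thiolate: pKₐ(RSH (a thiol)) ≈ 10.5
The question asks for worst first, so the sequence is read in increasing leaving-group ability.

a thiolate < p-nitrophenoxide < fluoride < nitrate < chloride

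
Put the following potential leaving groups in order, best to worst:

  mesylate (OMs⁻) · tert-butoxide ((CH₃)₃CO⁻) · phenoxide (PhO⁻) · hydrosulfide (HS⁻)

mesylate (OMs⁻) > hydrosulfide (HS⁻) > phenoxide (PhO⁻) > tert-butoxide ((CH₃)₃CO⁻)

A good leaving group is a weak base: the lower the pKₐ of its conjugate acid, the more readily it departs.
mesylate (OMs⁻): pKₐ(CH₃SO₃H (MsOH)) ≈ -1.9
hydrosulfide (HS⁻): pKₐ(H₂S) ≈ 7
phenoxide (PhO⁻): pKₐ(C₆H₅OH (phenol)) ≈ 10
tert-butoxide ((CH₃)₃CO⁻): pKₐ(t-BuOH) ≈ 18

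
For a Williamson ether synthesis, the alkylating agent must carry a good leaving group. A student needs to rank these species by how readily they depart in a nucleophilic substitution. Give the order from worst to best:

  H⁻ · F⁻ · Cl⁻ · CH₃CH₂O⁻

Cl⁻: pKₐ(HCl) ≈ -7
F⁻: pKₐ(HF) ≈ 3.2
CH₃CH₂O⁻: pKₐ(CH₃CH₂OH) ≈ 16
H⁻: pKₐ(H₂) ≈ 36
Listed from poorest to best leaving group as asked.

H⁻ < CH₃CH₂O⁻ < F⁻ < Cl⁻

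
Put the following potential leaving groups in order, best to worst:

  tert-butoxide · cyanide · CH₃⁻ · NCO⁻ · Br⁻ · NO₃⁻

Leaving-group ability tracks the stability of the departed species; conjugate-acid pKₐ is the usual yardstick (lower pKₐ → better LG).
Br⁻: pKₐ(HBr) ≈ -9 — weak base; good leaving group
NO₃⁻: pKₐ(HNO₃) ≈ -1.3
NCO⁻: pKₐ(HOCN) ≈ 3.5 — resonance between N and O
cyanide: pKₐ(HCN) ≈ 9.2 — sp carbon stabilises the charge somewhat, but still a poor LG
tert-butoxide: pKₐ(t-BuOH) ≈ 18
CH₃⁻: pKₐ(CH₄) ≈ 48 — unstabilised carbanion; the worst conceivable leaving group

Br⁻ > NO₃⁻ > NCO⁻ > cyanide > tert-butoxide > CH₃⁻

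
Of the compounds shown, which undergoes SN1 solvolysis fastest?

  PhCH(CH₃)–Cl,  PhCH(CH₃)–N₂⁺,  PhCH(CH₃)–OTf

PhCH(CH₃)–N₂⁺

Same R in every case — rank the leaving groups.
A good leaving group is a weak base: the lower the pKₐ of its conjugate acid, the more readily it departs.
PhCH(CH₃)–N₂⁺ loses N₂: no meaningful conjugate acid; N₂ departs as an exceptionally stable neutral molecule
PhCH(CH₃)–OTf loses OTf⁻: pKₐ(CF₃SO₃H (triflic acid)) ≈ -14
PhCH(CH₃)–Cl loses Cl⁻: pKₐ(HCl) ≈ -7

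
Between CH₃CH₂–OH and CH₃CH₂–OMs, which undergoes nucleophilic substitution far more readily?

CH₃CH₂–OMs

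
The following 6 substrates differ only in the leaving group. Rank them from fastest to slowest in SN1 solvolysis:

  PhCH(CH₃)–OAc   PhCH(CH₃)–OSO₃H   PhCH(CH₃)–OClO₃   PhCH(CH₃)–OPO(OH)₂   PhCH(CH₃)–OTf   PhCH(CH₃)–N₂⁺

PhCH(CH₃)–N₂⁺ > PhCH(CH₃)–OTf > PhCH(CH₃)–OClO₃ > PhCH(CH₃)–OSO₃H > PhCH(CH₃)–OPO(OH)₂ > PhCH(CH₃)–OAc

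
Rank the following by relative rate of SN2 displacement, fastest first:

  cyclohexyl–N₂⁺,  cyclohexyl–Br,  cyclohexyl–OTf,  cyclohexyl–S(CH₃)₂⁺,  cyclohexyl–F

Identical carbon frameworks mean the comparison reduces to leaving-group quality.
Leaving-group ability tracks the stability of the departed species; conjugate-acid pKₐ is the usual yardstick (lower pKₐ → better LG).
cyclohexyl–N₂⁺ loses N₂: no meaningful conjugate acid; N₂ departs as an exceptionally stable neutral molecule
cyclohexyl–OTf loses OTf⁻: pKₐ(CF₃SO₃H (triflic acid)) ≈ -14
cyclohexyl–Br loses Br⁻: pKₐ(HBr) ≈ -9
cyclohexyl–S(CH₃)₂⁺ loses SR'₂: pKₐ(R'₂SH⁺) ≈ -7
cyclohexyl–F loses F⁻: pKₐ(HF) ≈ 3.2

cyclohexyl–N₂⁺ > cyclohexyl–OTf > cyclohexyl–Br > cyclohexyl–S(CH₃)₂⁺ > cyclohexyl–F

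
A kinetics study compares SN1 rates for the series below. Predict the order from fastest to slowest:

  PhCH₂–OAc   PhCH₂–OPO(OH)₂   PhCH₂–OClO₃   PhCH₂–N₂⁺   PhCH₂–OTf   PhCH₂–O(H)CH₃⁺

PhCH₂–N₂⁺ > PhCH₂–OTf > PhCH₂–OClO₃ > PhCH₂–O(H)CH₃⁺ > PhCH₂–OPO(OH)₂ > PhCH₂–OAc

Identical carbon frameworks mean the comparison reduces to leaving-group quality.
Rank by basicity of the departing species: weakest base leaves most easily.
PhCH₂–N₂⁺ loses N₂: no meaningful conjugate acid; N₂ departs as an exceptionally stable neutral molecule
PhCH₂–OTf loses OTf⁻: pKₐ(CF₃SO₃H (triflic acid)) ≈ -14
PhCH₂–OClO₃ loses ClO₄⁻: pKₐ(HClO₄) ≈ -10
PhCH₂–O(H)CH₃⁺ loses R'OH: pKₐ(R'OH₂⁺) ≈ -2.4
PhCH₂–OPO(OH)₂ loses H₂PO₄⁻: pKₐ(H₃PO₄) ≈ 2.1
PhCH₂–OAc loses AcO⁻: pKₐ(CH₃COOH) ≈ 4.8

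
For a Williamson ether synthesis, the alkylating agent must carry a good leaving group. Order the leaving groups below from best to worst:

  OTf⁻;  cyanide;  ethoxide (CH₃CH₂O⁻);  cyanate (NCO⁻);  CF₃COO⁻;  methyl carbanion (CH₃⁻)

OTf⁻: pKₐ(CF₃SO₃H (triflic acid)) ≈ -14
CF₃COO⁻: pKₐ(CF₃COOH) ≈ 0.2 — strongly electron-withdrawing CF₃ stabilises the carboxylate
cyanate (NCO⁻): pKₐ(HOCN) ≈ 3.5
cyanide: pKₐ(HCN) ≈ 9.2 — sp carbon stabilises the charge somewhat, but still a poor LG
ethoxide (CH₃CH₂O⁻): pKₐ(CH₃CH₂OH) ≈ 16
methyl carbanion (CH₃⁻): pKₐ(CH₄) ≈ 48 — unstabilised carbanion; the worst conceivable leaving group

OTf⁻ > CF₃COO⁻ > cyanate (NCO⁻) > cyanide > ethoxide (CH₃CH₂O⁻) > methyl carbanion (CH₃⁻)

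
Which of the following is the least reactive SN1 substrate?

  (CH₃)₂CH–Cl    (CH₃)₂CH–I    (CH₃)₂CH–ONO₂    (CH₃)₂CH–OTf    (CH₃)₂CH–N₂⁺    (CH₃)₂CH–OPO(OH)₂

(CH₃)₂CH–OPO(OH)₂

The skeletons are identical, so relative rate is governed entirely by leaving-group ability.
Leaving-group ability tracks the stability of the departed species; conjugate-acid pKₐ is the usual yardstick (lower pKₐ → better LG).
(CH₃)₂CH–N₂⁺ loses N₂: no meaningful conjugate acid; N₂ departs as an exceptionally stable neutral molecule
(CH₃)₂CH–OTf loses OTf⁻: pKₐ(CF₃SO₃H (triflic acid)) ≈ -14
(CH₃)₂CH–I loses I⁻: pKₐ(HI) ≈ -10
(CH₃)₂CH–Cl loses Cl⁻: pKₐ(HCl) ≈ -7
(CH₃)₂CH–ONO₂ loses NO₃⁻: pKₐ(HNO₃) ≈ -1.3
(CH₃)₂CH–OPO(OH)₂ loses H₂PO₄⁻: pKₐ(H₃PO₄) ≈ 2.1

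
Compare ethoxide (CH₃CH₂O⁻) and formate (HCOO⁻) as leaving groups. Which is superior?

formate (HCOO⁻) is the better leaving group.
pKₐ(HCOOH) ≈ 3.8 versus pKₐ(CH₃CH₂OH) ≈ 16: formate (HCOO⁻) is the much weaker base.
Resonance-stabilised carboxylate.

formate (HCOO⁻)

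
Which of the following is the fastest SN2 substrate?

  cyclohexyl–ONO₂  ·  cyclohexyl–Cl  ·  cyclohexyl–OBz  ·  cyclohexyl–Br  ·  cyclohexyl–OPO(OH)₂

cyclohexyl–Br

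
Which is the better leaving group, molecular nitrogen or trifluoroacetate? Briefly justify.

molecular nitrogen

molecular nitrogen is the better leaving group.
N₂ is the ultimate leaving group — it departs as an exceptionally stable neutral molecule, whereas trifluoroacetate (pKₐ(CF₃COOH) ≈ 0.2) is far more basic.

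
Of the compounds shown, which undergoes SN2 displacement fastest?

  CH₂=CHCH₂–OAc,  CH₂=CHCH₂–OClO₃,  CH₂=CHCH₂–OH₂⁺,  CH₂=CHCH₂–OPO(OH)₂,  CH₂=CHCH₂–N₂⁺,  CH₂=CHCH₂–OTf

Identical carbon frameworks mean the comparison reduces to leaving-group quality.
Leaving-group ability tracks the stability of the departed species; conjugate-acid pKₐ is the usual yardstick (lower pKₐ → better LG).
CH₂=CHCH₂–N₂⁺ loses N₂: no meaningful conjugate acid; N₂ departs as an exceptionally stable neutral molecule
CH₂=CHCH₂–OTf loses OTf⁻: pKₐ(CF₃SO₃H (triflic acid)) ≈ -14
CH₂=CHCH₂–OClO₃ loses ClO₄⁻: pKₐ(HClO₄) ≈ -10
CH₂=CHCH₂–OH₂⁺ loses H₂O: pKₐ(H₃O⁺) ≈ -1.7
CH₂=CHCH₂–OPO(OH)₂ loses H₂PO₄⁻: pKₐ(H₃PO₄) ≈ 2.1
CH₂=CHCH₂–OAc loses AcO⁻: pKₐ(CH₃COOH) ≈ 4.8

CH₂=CHCH₂–N₂⁺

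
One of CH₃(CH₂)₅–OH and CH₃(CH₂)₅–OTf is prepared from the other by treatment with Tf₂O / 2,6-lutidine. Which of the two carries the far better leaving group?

From CH₃(CH₂)₅–OH the departing group would be OH⁻ (pKₐ(H₂O) ≈ 15.7). Strong base; essentially never leaves without prior activation.
From CH₃(CH₂)₅–OTf the leaving group is OTf⁻ (pKₐ(CF₃SO₃H (triflic acid)) ≈ -14). Charge spread over three oxygens and a CF₃ group; the premier leaving group in synthesis.
Treatment with Tf₂O / 2,6-lutidine works by converting the hydroxyl into a triflate, making CH₃(CH₂)₅–OTf enormously more reactive.

CH₃(CH₂)₅–OTf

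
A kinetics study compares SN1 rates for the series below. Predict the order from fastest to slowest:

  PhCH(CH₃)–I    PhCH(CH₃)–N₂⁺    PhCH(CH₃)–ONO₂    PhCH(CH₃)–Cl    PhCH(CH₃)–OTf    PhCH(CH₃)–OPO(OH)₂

Same R in every case — rank the leaving groups.
The more stable X⁻ (or X) is on its own — i.e. the weaker a base it is — the better a leaving group it makes.
PhCH(CH₃)–N₂⁺ loses N₂: no meaningful conjugate acid; N₂ departs as an exceptionally stable neutral molecule
PhCH(CH₃)–OTf loses OTf⁻: pKₐ(CF₃SO₃H (triflic acid)) ≈ -14
PhCH(CH₃)–I loses I⁻: pKₐ(HI) ≈ -10
PhCH(CH₃)–Cl loses Cl⁻: pKₐ(HCl) ≈ -7
PhCH(CH₃)–ONO₂ loses NO₃⁻: pKₐ(HNO₃) ≈ -1.3
PhCH(CH₃)–OPO(OH)₂ loses H₂PO₄⁻: pKₐ(H₃PO₄) ≈ 2.1

PhCH(CH₃)–N₂⁺ > PhCH(CH₃)–OTf > PhCH(CH₃)–I > PhCH(CH₃)–Cl > PhCH(CH₃)–ONO₂ > PhCH(CH₃)–OPO(OH)₂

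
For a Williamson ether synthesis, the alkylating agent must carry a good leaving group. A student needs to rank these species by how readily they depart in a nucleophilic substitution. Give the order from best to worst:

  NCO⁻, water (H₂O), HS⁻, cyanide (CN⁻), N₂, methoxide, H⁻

N₂ > water (H₂O) > NCO⁻ > HS⁻ > cyanide (CN⁻) > methoxide > H⁻

A good leaving group is a weak base: the lower the pKₐ of its conjugate acid, the more readily it departs.
N₂: no meaningful conjugate acid; N₂ departs as an exceptionally stable neutral molecule
water (H₂O): pKₐ(H₃O⁺) ≈ -1.7 — neutral; leaves from a protonated alcohol (R–OH₂⁺)
NCO⁻: pKₐ(HOCN) ≈ 3.5 — resonance between N and O
HS⁻: pKₐ(H₂S) ≈ 7
cyanide (CN⁻): pKₐ(HCN) ≈ 9.2
methoxide: pKₐ(CH₃OH) ≈ 15.5 — strong base; alkoxides do not leave unassisted
H⁻: pKₐ(H₂) ≈ 36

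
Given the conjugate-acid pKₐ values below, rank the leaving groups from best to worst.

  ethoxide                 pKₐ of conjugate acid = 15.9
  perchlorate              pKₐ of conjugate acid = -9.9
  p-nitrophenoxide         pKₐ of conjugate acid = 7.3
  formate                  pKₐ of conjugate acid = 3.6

Lower conjugate-acid pKₐ ⇒ weaker base ⇒ better leaving group.
Sorting by the given values: perchlorate (-9.9), formate (3.6), p-nitrophenoxide (7.3), ethoxide (15.9).

perchlorate > formate > p-nitrophenoxide > ethoxide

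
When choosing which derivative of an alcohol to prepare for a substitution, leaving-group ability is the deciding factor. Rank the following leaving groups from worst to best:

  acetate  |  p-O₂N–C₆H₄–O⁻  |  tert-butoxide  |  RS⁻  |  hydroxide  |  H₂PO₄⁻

tert-butoxide < hydroxide < RS⁻ < p-O₂N–C₆H₄–O⁻ < acetate < H₂PO₄⁻

The more stable X⁻ (or X) is on its own — i.e. the weaker a base it is — the better a leaving group it makes.
H₂PO₄⁻: pKₐ(H₃PO₄) ≈ 2.1
acetate: pKₐ(CH₃COOH) ≈ 4.8
p-O₂N–C₆H₄–O⁻: pKₐ(p-nitrophenol) ≈ 7.2
RS⁻: pKₐ(RSH (a thiol)) ≈ 10.5
hydroxide: pKₐ(H₂O) ≈ 15.7
tert-butoxide: pKₐ(t-BuOH) ≈ 18
The question asks for worst first, so the sequence is read in increasing leaving-group ability.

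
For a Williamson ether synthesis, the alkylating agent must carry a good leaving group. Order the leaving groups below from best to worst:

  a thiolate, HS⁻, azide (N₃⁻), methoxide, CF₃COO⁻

CF₃COO⁻ > azide (N₃⁻) > HS⁻ > a thiolate > methoxide

The more stable X⁻ (or X) is on its own — i.e. the weaker a base it is — the better a leaving group it makes.
CF₃COO⁻: pKₐ(CF₃COOH) ≈ 0.2
azide (N₃⁻): pKₐ(HN₃) ≈ 4.7 — linear, resonance-stabilised
HS⁻: pKₐ(H₂S) ≈ 7
a thiolate: pKₐ(RSH (a thiol)) ≈ 10.5 — moderately basic; rarely leaves without activation
methoxide: pKₐ(CH₃OH) ≈ 15.5 — strong base; alkoxides do not leave unassisted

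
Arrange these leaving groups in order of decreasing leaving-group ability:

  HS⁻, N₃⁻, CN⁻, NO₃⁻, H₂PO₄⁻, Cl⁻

Cl⁻ > NO₃⁻ > H₂PO₄⁻ > N₃⁻ > HS⁻ > CN⁻

Leaving-group ability tracks the stability of the departed species; conjugate-acid pKₐ is the usual yardstick (lower pKₐ → better LG).
Cl⁻: pKₐ(HCl) ≈ -7 — moderately weak base
NO₃⁻: pKₐ(HNO₃) ≈ -1.3 — resonance-delocalised over three oxygens
H₂PO₄⁻: pKₐ(H₃PO₄) ≈ 2.1 — moderate base; biological leaving group after further activation
N₃⁻: pKₐ(HN₃) ≈ 4.7
HS⁻: pKₐ(H₂S) ≈ 7 — larger and more polarisable than the oxygen analogue
CN⁻: pKₐ(HCN) ≈ 9.2 — sp carbon stabilises the charge somewhat, but still a poor LG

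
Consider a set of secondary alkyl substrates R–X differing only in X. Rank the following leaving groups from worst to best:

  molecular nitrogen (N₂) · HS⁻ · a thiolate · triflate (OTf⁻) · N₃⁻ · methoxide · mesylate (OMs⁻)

molecular nitrogen (N₂): no meaningful conjugate acid; N₂ departs as an exceptionally stable neutral molecule
triflate (OTf⁻): pKₐ(CF₃SO₃H (triflic acid)) ≈ -14
mesylate (OMs⁻): pKₐ(CH₃SO₃H (MsOH)) ≈ -1.9
N₃⁻: pKₐ(HN₃) ≈ 4.7
HS⁻: pKₐ(H₂S) ≈ 7
a thiolate: pKₐ(RSH (a thiol)) ≈ 10.5
methoxide: pKₐ(CH₃OH) ≈ 15.5
Listed from poorest to best leaving group as asked.

methoxide < a thiolate < HS⁻ < N₃⁻ < mesylate (OMs⁻) < triflate (OTf⁻) < molecular nitrogen (N₂)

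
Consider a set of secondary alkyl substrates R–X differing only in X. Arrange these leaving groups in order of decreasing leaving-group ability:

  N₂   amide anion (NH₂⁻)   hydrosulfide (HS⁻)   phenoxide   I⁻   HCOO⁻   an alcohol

N₂: no meaningful conjugate acid; N₂ departs as an exceptionally stable neutral molecule
I⁻: pKₐ(HI) ≈ -10 — large, highly polarisable; very weak base
an alcohol: pKₐ(R'OH₂⁺) ≈ -2.4 — neutral; leaves from a protonated ether (an oxonium ion, R–O(H)R'⁺)
HCOO⁻: pKₐ(HCOOH) ≈ 3.8
hydrosulfide (HS⁻): pKₐ(H₂S) ≈ 7 — larger and more polarisable than the oxygen analogue
phenoxide: pKₐ(C₆H₅OH (phenol)) ≈ 10 — resonance into the ring helps, but still a poor LG
amide anion (NH₂⁻): pKₐ(NH₃) ≈ 38

N₂ > I⁻ > an alcohol > HCOO⁻ > hydrosulfide (HS⁻) > phenoxide > amide anion (NH₂⁻)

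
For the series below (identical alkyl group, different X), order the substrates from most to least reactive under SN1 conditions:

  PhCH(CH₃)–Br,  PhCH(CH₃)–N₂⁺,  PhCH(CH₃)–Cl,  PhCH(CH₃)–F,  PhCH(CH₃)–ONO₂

PhCH(CH₃)–N₂⁺ > PhCH(CH₃)–Br > PhCH(CH₃)–Cl > PhCH(CH₃)–ONO₂ > PhCH(CH₃)–F

The skeletons are identical, so relative rate is governed entirely by leaving-group ability.
The more stable X⁻ (or X) is on its own — i.e. the weaker a base it is — the better a leaving group it makes.
PhCH(CH₃)–N₂⁺ loses N₂: no meaningful conjugate acid; N₂ departs as an exceptionally stable neutral molecule
PhCH(CH₃)–Br loses Br⁻: pKₐ(HBr) ≈ -9
PhCH(CH₃)–Cl loses Cl⁻: pKₐ(HCl) ≈ -7
PhCH(CH₃)–ONO₂ loses NO₃⁻: pKₐ(HNO₃) ≈ -1.3
PhCH(CH₃)–F loses F⁻: pKₐ(HF) ≈ 3.2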